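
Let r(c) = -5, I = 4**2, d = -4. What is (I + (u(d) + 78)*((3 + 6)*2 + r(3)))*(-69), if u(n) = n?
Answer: -67482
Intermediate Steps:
I = 16
(I + (u(d) + 78)*((3 + 6)*2 + r(3)))*(-69) = (16 + (-4 + 78)*((3 + 6)*2 - 5))*(-69) = (16 + 74*(9*2 - 5))*(-69) = (16 + 74*(18 - 5))*(-69) = (16 + 74*13)*(-69) = (16 + 962)*(-69) = 978*(-69) = -67482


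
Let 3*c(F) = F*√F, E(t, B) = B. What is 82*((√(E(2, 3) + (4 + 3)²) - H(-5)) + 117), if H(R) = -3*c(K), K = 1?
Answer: 9676 + 164*√13 ≈ 10267.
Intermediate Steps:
c(F) = F^(3/2)/3 (c(F) = (F*√F)/3 = F^(3/2)/3)
H(R) = -1 (H(R) = -1^(3/2) = -1)
82*((√(E(2, 3) + (4 + 3)²) - H(-5)) + 117) = 82*((√(3 + (4 + 3)²) - 1*(-1)) + 117) = 82*((√(3 + 7²) + 1) + 117) = 82*((√(3 + 49) + 1) + 117) = 82*((√52 + 1) + 117) = 82*((2*√13 + 1) + 117) = 82*((1 + 2*√13) + 117) = 82*(118 + 2*√13) = 9676 + 164*√13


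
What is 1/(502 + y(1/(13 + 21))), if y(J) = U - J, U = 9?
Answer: 34/17373 ≈ 0.0019571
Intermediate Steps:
y(J) = 9 - J
1/(502 + y(1/(13 + 21))) = 1/(502 + (9 - 1/(13 + 21))) = 1/(502 + (9 - 1/34)) = 1/(502 + 305/34) = 1/(17373/34) = 34/17373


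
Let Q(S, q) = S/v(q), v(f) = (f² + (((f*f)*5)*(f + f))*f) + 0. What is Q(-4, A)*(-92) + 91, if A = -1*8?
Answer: 233347/2564 ≈ 91.009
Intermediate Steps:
v(f) = f² + 10*f⁴ (v(f) = (f² + ((f²*5)*(2*f))*f) + 0 = (f² + ((5*f²)*(2*f))*f) + 0 = (f² + (10*f³)*f) + 0 = (f² + 10*f⁴) + 0 = f² + 10*f⁴)
A = -8
Q(S, q) = S/(q² + 10*q⁴)
Q(-4, A)*(-92) + 91 = -4/((-8)² + 10*(-8)⁴)*(-92) + 91 = -4/(64 + 10*4096)*(-92) + 91 = -4/(64 + 40960)*(-92) + 91 = -4/41024*(-92) + 91 = -4*1/41024*(-92) + 91 = -1/10256*(-92) + 91 = 23/2564 + 91 = 233347/2564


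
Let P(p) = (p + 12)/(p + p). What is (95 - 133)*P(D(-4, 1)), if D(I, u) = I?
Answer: 38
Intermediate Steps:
P(p) = (12 + p)/(2*p) (P(p) = (12 + p)/((2*p)) = (12 + p)*(1/(2*p)) = (12 + p)/(2*p))
(95 - 133)*P(D(-4, 1)) = (95 - 133)*((½)*(12 - 4)/(-4)) = -19*(-1)*8/4 = -38*(-1) = 38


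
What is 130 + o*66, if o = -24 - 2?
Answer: -1586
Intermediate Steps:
o = -26
130 + o*66 = 130 - 26*66 = 130 - 1716 = -1586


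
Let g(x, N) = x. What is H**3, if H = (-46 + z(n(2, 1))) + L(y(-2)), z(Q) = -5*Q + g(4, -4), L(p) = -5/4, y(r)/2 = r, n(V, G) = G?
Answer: -7189057/64 ≈ -1.1233e+5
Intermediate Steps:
y(r) = 2*r
L(p) = -5/4 (L(p) = -5*1/4 = -5/4)
z(Q) = 4 - 5*Q (z(Q) = -5*Q + 4 = 4 - 5*Q)
H = -193/4 (H = (-46 + (4 - 5*1)) - 5/4 = (-46 + (4 - 5)) - 5/4 = (-46 - 1) - 5/4 = -47 - 5/4 = -193/4 ≈ -48.250)
H**3 = (-193/4)**3 = -7189057/64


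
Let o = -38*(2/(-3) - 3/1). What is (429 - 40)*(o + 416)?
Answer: 648074/3 ≈ 2.1602e+5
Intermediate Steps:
o = 418/3 (o = -38*(2*(-⅓) - 3*1) = -38*(-⅔ - 3) = -38*(-11/3) = 418/3 ≈ 139.33)
(429 - 40)*(o + 416) = (429 - 40)*(418/3 + 416) = 389*(1666/3) = 648074/3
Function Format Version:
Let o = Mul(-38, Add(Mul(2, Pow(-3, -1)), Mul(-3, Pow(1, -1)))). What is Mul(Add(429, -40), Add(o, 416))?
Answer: Rational(648074, 3) ≈ 2.1602e+5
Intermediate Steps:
o = Rational(418, 3) (o = Mul(-38, Add(Mul(2, Rational(-1, 3)), Mul(-3, 1))) = Mul(-38, Add(Rational(-2, 3), -3)) = Mul(-38, Rational(-11, 3)) = Rational(418, 3) ≈ 139.33)
Mul(Add(429, -40), Add(o, 416)) = Mul(Add(429, -40), Add(Rational(418, 3), 416)) = Mul(389, Rational(1666, 3)) = Rational(648074, 3)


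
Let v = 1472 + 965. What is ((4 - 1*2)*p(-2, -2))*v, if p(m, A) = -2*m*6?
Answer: 116976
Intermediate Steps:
p(m, A) = -12*m
v = 2437
((4 - 1*2)*p(-2, -2))*v = ((4 - 1*2)*(-12*(-2)))*2437 = ((4 - 2)*24)*2437 = (2*24)*2437 = 48*2437 = 116976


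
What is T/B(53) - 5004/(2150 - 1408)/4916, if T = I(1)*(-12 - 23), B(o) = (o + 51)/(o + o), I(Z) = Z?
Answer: -845836471/23709868 ≈ -35.674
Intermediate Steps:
B(o) = (51 + o)/(2*o) (B(o) = (51 + o)/((2*o)) = (51 + o)*(1/(2*o)) = (51 + o)/(2*o))
T = -35 (T = 1*(-12 - 23) = 1*(-35) = -35)
T/B(53) - 5004/(2150 - 1408)/4916 = -35*106/(51 + 53) - 5004/(2150 - 1408)/4916 = -35/((½)*(1/53)*104) - 5004/742*(1/4916) = -35/52/53 - 5004*1/742*(1/4916) = -35*53/52 - 2502/371*1/4916 = -1855/52 - 1251/911918 = -845836471/23709868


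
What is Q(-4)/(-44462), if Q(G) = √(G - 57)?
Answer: -I*√61/44462 ≈ -0.00017566*I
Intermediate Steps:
Q(G) = √(-57 + G)
Q(-4)/(-44462) = √(-57 - 4)/(-44462) = √(-61)*(-1/44462) = (I*√61)*(-1/44462) = -I*√61/44462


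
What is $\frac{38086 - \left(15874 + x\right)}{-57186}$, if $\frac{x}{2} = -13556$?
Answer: $- \frac{24662}{28593} \approx -0.86252$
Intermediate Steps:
$x = -27112$ ($x = 2 \left(-13556\right) = -27112$)
$\frac{38086 - \left(15874 + x\right)}{-57186} = \frac{38086 - \left(15874 - 27112\right)}{-57186} = \left(38086 - -11238\right) \left(- \frac{1}{57186}\right) = \left(38086 + 11238\right) \left(- \frac{1}{57186}\right) = 49324 \left(- \frac{1}{57186}\right) = - \frac{24662}{28593}$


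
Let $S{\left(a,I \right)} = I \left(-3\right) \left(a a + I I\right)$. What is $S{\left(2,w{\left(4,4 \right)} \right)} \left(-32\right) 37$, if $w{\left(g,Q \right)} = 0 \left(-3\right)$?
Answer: $0$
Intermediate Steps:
$w{\left(g,Q \right)} = 0$
$S{\left(a,I \right)} = - 3 I \left(I^{2} + a^{2}\right)$ ($S{\left(a,I \right)} = - 3 I \left(a^{2} + I^{2}\right) = - 3 I \left(I^{2} + a^{2}\right)$)
$S{\left(2,w{\left(4,4 \right)} \right)} \left(-32\right) 37 = \left(-3\right) 0 \left(0^{2} + 2^{2}\right) \left(-32\right) 37 = \left(-3\right) 0 \left(0 + 4\right) \left(-32\right) 37 = \left(-3\right) 0 \cdot 4 \left(-32\right) 37 = 0 \left(-32\right) 37 = 0 \cdot 37 = 0$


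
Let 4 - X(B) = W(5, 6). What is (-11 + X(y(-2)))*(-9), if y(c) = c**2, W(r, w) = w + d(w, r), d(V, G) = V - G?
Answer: 126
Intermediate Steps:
W(r, w) = -r + 2*w (W(r, w) = w + (w - r) = -r + 2*w)
X(B) = -3 (X(B) = 4 - (-1*5 + 2*6) = 4 - (-5 + 12) = 4 - 1*7 = 4 - 7 = -3)
(-11 + X(y(-2)))*(-9) = (-11 - 3)*(-9) = -14*(-9) = 126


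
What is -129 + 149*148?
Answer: 21923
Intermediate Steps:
-129 + 149*148 = -129 + 22052 = 21923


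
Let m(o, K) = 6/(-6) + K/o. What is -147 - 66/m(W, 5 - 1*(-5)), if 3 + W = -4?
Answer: -2037/17 ≈ -119.82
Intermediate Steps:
W = -7 (W = -3 - 4 = -7)
m(o, K) = -1 + K/o (m(o, K) = 6*(-⅙) + K/o = -1 + K/o)
-147 - 66/m(W, 5 - 1*(-5)) = -147 - 66/(((5 - 1*(-5)) - 1*(-7))/(-7)) = -147 - 66/(-((5 + 5) + 7)/7) = -147 - 66/(-(10 + 7)/7) = -147 - 66/(-⅐*17) = -147 - 66/(-17/7) = -147 - 7/17*(-66) = -147 + 462/17 = -2037/17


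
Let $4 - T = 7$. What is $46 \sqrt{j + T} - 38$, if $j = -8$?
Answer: $-38 + 46 i \sqrt{11} \approx -38.0 + 152.56 i$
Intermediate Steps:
$T = -3$ ($T = 4 - 7 = -3$)
$46 \sqrt{j + T} - 38 = 46 \sqrt{-8 - 3} - 38 = 46 \sqrt{-11} - 38 = 46 i \sqrt{11} - 38 = -38 + 46 i \sqrt{11}$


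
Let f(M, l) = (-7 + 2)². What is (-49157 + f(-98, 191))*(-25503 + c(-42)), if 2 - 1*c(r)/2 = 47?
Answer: 1257435276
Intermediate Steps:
f(M, l) = 25 (f(M, l) = (-5)² = 25)
c(r) = -90 (c(r) = 4 - 2*47 = 4 - 94 = -90)
(-49157 + f(-98, 191))*(-25503 + c(-42)) = (-49157 + 25)*(-25503 - 90) = -49132*(-25593) = 1257435276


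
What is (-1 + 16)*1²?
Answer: 15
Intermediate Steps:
(-1 + 16)*1² = 15*1 = 15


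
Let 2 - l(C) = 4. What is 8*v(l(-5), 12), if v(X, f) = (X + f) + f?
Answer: 176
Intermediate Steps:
l(C) = -2 (l(C) = 2 - 1*4 = 2 - 4 = -2)
v(X, f) = X + 2*f
8*v(l(-5), 12) = 8*(-2 + 2*12) = 8*(-2 + 24) = 8*22 = 176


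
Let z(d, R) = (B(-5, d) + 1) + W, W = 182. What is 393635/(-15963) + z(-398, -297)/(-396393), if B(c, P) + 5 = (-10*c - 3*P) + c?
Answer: -1019978942/41357003 ≈ -24.663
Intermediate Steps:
B(c, P) = -5 - 9*c - 3*P (B(c, P) = -5 + ((-10*c - 3*P) + c) = -5 + (-9*c - 3*P) = -5 - 9*c - 3*P)
z(d, R) = 223 - 3*d (z(d, R) = ((-5 - 9*(-5) - 3*d) + 1) + 182 = ((-5 + 45 - 3*d) + 1) + 182 = ((40 - 3*d) + 1) + 182 = (41 - 3*d) + 182 = 223 - 3*d)
393635/(-15963) + z(-398, -297)/(-396393) = 393635/(-15963) + (223 - 3*(-398))/(-396393) = 393635*(-1/15963) + (223 + 1194)*(-1/396393) = -23155/939 + 1417*(-1/396393) = -23155/939 - 1417/396393 = -1019978942/41357003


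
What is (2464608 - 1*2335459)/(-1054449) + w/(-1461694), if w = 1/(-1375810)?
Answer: -259720346625104411/2120510881072300860 ≈ -0.12248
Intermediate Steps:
w = -1/1375810 ≈ -7.2684e-7
(2464608 - 1*2335459)/(-1054449) + w/(-1461694) = (2464608 - 1*2335459)/(-1054449) - 1/1375810/(-1461694) = (2464608 - 2335459)*(-1/1054449) - 1/1375810*(-1/1461694) = 129149*(-1/1054449) + 1/2011013222140 = -129149/1054449 + 1/2011013222140 = -259720346625104411/2120510881072300860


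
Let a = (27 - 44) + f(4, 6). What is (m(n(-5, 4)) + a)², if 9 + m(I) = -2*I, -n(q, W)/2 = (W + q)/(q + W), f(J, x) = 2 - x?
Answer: 676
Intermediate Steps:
a = -21 (a = (27 - 44) + (2 - 1*6) = -17 + (2 - 6) = -17 - 4 = -21)
n(q, W) = -2 (n(q, W) = -2*(W + q)/(q + W) = -2*(W + q)/(W + q) = -2*1 = -2)
m(I) = -9 - 2*I
(m(n(-5, 4)) + a)² = ((-9 - 2*(-2)) - 21)² = ((-9 + 4) - 21)² = (-5 - 21)² = (-26)² = 676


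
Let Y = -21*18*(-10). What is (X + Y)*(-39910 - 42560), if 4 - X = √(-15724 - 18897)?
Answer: -312066480 + 82470*I*√34621 ≈ -3.1207e+8 + 1.5345e+7*I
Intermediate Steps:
Y = 3780 (Y = -378*(-10) = 3780)
X = 4 - I*√34621 (X = 4 - √(-15724 - 18897) = 4 - √(-34621) = 4 - I*√34621 ≈ 4.0 - 186.07*I)
(X + Y)*(-39910 - 42560) = ((4 - I*√34621) + 3780)*(-39910 - 42560) = (3784 - I*√34621)*(-82470) = -312066480 + 82470*I*√34621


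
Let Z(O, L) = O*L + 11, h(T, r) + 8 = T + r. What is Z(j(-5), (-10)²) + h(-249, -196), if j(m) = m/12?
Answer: -1451/3 ≈ -483.67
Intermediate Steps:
j(m) = m/12 (j(m) = m*(1/12) = m/12)
h(T, r) = -8 + T + r (h(T, r) = -8 + (T + r) = -8 + T + r)
Z(O, L) = 11 + L*O (Z(O, L) = L*O + 11 = 11 + L*O)
Z(j(-5), (-10)²) + h(-249, -196) = (11 + (-10)²*((1/12)*(-5))) + (-8 - 249 - 196) = (11 + 100*(-5/12)) - 453 = (11 - 125/3) - 453 = -92/3 - 453 = -1451/3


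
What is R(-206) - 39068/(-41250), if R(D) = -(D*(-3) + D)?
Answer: -8477966/20625 ≈ -411.05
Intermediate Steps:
R(D) = 2*D (R(D) = -(-3*D + D) = -(-2)*D = 2*D)
R(-206) - 39068/(-41250) = 2*(-206) - 39068/(-41250) = -412 - 39068*(-1/41250) = -412 + 19534/20625 = -8477966/20625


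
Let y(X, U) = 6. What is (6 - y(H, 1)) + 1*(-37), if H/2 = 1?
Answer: -37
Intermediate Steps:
H = 2 (H = 2*1 = 2)
(6 - y(H, 1)) + 1*(-37) = (6 - 1*6) + 1*(-37) = (6 - 6) - 37 = 0 - 37 = -37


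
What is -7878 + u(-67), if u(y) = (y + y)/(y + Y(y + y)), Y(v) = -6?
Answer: -574960/73 ≈ -7876.2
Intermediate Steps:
u(y) = 2*y/(-6 + y) (u(y) = (y + y)/(y - 6) = (2*y)/(-6 + y) = 2*y/(-6 + y))
-7878 + u(-67) = -7878 + 2*(-67)/(-6 - 67) = -7878 + 2*(-67)/(-73) = -7878 + 2*(-67)*(-1/73) = -7878 + 134/73 = -574960/73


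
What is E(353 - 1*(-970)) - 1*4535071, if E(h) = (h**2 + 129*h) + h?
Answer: -2612752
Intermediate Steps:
E(h) = h**2 + 130*h
E(353 - 1*(-970)) - 1*4535071 = (353 - 1*(-970))*(130 + (353 - 1*(-970))) - 1*4535071 = (353 + 970)*(130 + (353 + 970)) - 4535071 = 1323*(130 + 1323) - 4535071 = 1323*1453 - 4535071 = 1922319 - 4535071 = -2612752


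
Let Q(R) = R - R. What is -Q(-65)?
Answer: 0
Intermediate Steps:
Q(R) = 0
-Q(-65) = -1*0 = 0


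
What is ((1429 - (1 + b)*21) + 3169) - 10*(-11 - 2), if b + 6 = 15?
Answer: 4518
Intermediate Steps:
b = 9 (b = -6 + 15 = 9)
((1429 - (1 + b)*21) + 3169) - 10*(-11 - 2) = ((1429 - (1 + 9)*21) + 3169) - 10*(-11 - 2) = ((1429 - 10*21) + 3169) - 10*(-13) = ((1429 - 1*210) + 3169) + 130 = ((1429 - 210) + 3169) + 130 = (1219 + 3169) + 130 = 4388 + 130 = 4518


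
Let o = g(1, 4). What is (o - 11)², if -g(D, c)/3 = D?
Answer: 196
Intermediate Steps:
g(D, c) = -3*D
o = -3 (o = -3*1 = -3)
(o - 11)² = (-3 - 11)² = (-14)² = 196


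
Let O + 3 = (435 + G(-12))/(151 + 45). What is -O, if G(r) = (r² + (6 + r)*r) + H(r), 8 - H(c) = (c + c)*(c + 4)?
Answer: 121/196 ≈ 0.61735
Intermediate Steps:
H(c) = 8 - 2*c*(4 + c) (H(c) = 8 - (c + c)*(c + 4) = 8 - 2*c*(4 + c))
G(r) = 8 - r² - 8*r + r*(6 + r) (G(r) = (r² + (6 + r)*r) + (8 - 8*r - 2*r²) = (r² + r*(6 + r)) + (8 - 8*r - 2*r²) = 8 - r² - 8*r + r*(6 + r))
O = -121/196 (O = -3 + (435 + (8 - 2*(-12)))/(151 + 45) = -3 + (435 + (8 + 24))/196 = -3 + (435 + 32)*(1/196) = -3 + 467*(1/196) = -3 + 467/196 = -121/196 ≈ -0.61735)
-O = -1*(-121/196) = 121/196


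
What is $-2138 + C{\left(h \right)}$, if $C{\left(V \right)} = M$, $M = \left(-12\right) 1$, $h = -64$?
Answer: $-2150$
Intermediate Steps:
$M = -12$
$C{\left(V \right)} = -12$
$-2138 + C{\left(h \right)} = -2138 - 12 = -2150$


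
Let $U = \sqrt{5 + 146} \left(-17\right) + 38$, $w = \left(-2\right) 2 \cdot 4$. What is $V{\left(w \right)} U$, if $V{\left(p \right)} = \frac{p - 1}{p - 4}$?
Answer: $\frac{323}{10} - \frac{289 \sqrt{151}}{20} \approx -145.26$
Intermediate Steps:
$w = -16$ ($w = \left(-4\right) 4 = -16$)
$V{\left(p \right)} = \frac{-1 + p}{-4 + p}$
$U = 38 - 17 \sqrt{151}$ ($U = \sqrt{151} \left(-17\right) + 38 = - 17 \sqrt{151} + 38 = 38 - 17 \sqrt{151} \approx -170.9$)
$V{\left(w \right)} U = \frac{-1 - 16}{-4 - 16} \left(38 - 17 \sqrt{151}\right) = \frac{1}{-20} \left(-17\right) \left(38 - 17 \sqrt{151}\right) = \left(- \frac{1}{20}\right) \left(-17\right) \left(38 - 17 \sqrt{151}\right) = \frac{17 \left(38 - 17 \sqrt{151}\right)}{20} = \frac{323}{10} - \frac{289 \sqrt{151}}{20}$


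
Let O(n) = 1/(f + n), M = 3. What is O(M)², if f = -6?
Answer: ⅑ ≈ 0.11111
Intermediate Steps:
O(n) = 1/(-6 + n)
O(M)² = (1/(-6 + 3))² = (1/(-3))² = (-⅓)² = ⅑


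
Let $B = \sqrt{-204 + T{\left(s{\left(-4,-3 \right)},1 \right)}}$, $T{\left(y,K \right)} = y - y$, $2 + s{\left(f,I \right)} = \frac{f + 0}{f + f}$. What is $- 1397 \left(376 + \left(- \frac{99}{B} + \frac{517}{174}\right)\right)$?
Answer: $- \frac{92119577}{174} - \frac{46101 i \sqrt{51}}{34} \approx -5.2942 \cdot 10^{5} - 9683.1 i$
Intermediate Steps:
$s{\left(f,I \right)} = - \frac{3}{2}$ ($s{\left(f,I \right)} = -2 + \frac{f + 0}{f + f} = -2 + \frac{f}{2 f} = -2 + f \frac{1}{2 f} = -2 + \frac{1}{2} = - \frac{3}{2}$)
$T{\left(y,K \right)} = 0$
$B = 2 i \sqrt{51}$ ($B = \sqrt{-204 + 0} = \sqrt{-204} = 2 i \sqrt{51} \approx 14.283 i$)
$- 1397 \left(376 + \left(- \frac{99}{B} + \frac{517}{174}\right)\right) = - 1397 \left(376 + \left(- \frac{99}{2 i \sqrt{51}} + \frac{517}{174}\right)\right) = - 1397 \left(376 + \left(- 99 \left(- \frac{i \sqrt{51}}{102}\right) + 517 \cdot \frac{1}{174}\right)\right) = - 1397 \left(376 + \left(\frac{33 i \sqrt{51}}{34} + \frac{517}{174}\right)\right) = - 1397 \left(376 + \left(\frac{517}{174} + \frac{33 i \sqrt{51}}{34}\right)\right) = - 1397 \left(\frac{65941}{174} + \frac{33 i \sqrt{51}}{34}\right) = - \frac{92119577}{174} - \frac{46101 i \sqrt{51}}{34}$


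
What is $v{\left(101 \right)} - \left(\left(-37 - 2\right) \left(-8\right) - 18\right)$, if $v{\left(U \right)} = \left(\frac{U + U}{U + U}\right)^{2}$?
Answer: $-293$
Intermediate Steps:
$v{\left(U \right)} = 1$ ($v{\left(U \right)} = \left(\frac{2 U}{2 U}\right)^{2} = \left(2 U \frac{1}{2 U}\right)^{2} = 1^{2} = 1$)
$v{\left(101 \right)} - \left(\left(-37 - 2\right) \left(-8\right) - 18\right) = 1 - \left(\left(-37 - 2\right) \left(-8\right) - 18\right) = 1 - \left(\left(-39\right) \left(-8\right) - 18\right) = 1 - \left(312 - 18\right) = 1 - 294 = -293$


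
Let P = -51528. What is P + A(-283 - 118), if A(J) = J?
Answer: -51929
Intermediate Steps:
P + A(-283 - 118) = -51528 + (-283 - 118) = -51528 - 401 = -51929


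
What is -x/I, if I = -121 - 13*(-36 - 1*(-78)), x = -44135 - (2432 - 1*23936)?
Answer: -22631/667 ≈ -33.930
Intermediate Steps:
x = -22631 (x = -44135 - (2432 - 23936) = -44135 - 1*(-21504) = -44135 + 21504 = -22631)
I = -667 (I = -121 - 13*(-36 + 78) = -121 - 13*42 = -121 - 546 = -667)
-x/I = -(-22631)/(-667) = -(-22631)*(-1)/667 = -1*22631/667 = -22631/667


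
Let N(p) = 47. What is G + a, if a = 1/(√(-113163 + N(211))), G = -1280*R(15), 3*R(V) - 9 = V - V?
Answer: -3840 - I*√28279/56558 ≈ -3840.0 - 0.0029733*I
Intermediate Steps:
R(V) = 3 (R(V) = 3 + (V - V)/3 = 3 + (⅓)*0 = 3 + 0 = 3)
G = -3840 (G = -1280*3 = -3840)
a = -I*√28279/56558 (a = 1/(√(-113163 + 47)) = 1/(√(-113116)) = 1/(2*I*√28279) = -I*√28279/56558 ≈ -0.0029733*I)
G + a = -3840 - I*√28279/56558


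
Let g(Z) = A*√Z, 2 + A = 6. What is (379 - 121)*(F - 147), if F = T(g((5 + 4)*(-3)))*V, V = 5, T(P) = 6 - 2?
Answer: -32766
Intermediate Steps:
A = 4 (A = -2 + 6 = 4)
g(Z) = 4*√Z
T(P) = 4
F = 20 (F = 4*5 = 20)
(379 - 121)*(F - 147) = (379 - 121)*(20 - 147) = 258*(-127) = -32766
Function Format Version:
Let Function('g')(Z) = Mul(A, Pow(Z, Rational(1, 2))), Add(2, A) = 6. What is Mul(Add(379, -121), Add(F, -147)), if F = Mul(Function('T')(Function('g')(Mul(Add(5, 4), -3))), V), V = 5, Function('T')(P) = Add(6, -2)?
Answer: -32766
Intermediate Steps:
A = 4 (A = Add(-2, 6) = 4)
Function('g')(Z) = Mul(4, Pow(Z, Rational(1, 2)))
Function('T')(P) = 4
F = 20 (F = Mul(4, 5) = 20)
Mul(Add(379, -121), Add(F, -147)) = Mul(Add(379, -121), Add(20, -147)) = Mul(258, -127) = -32766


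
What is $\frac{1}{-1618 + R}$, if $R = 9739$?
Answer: $\frac{1}{8121} \approx 0.00012314$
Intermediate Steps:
$\frac{1}{-1618 + R} = \frac{1}{-1618 + 9739} = \frac{1}{8121}$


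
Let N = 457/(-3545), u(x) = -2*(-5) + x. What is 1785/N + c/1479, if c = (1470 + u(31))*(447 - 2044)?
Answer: -10461624794/675903 ≈ -15478.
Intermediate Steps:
u(x) = 10 + x
N = -457/3545 (N = 457*(-1/3545) = -457/3545 ≈ -0.12891)
c = -2413067 (c = (1470 + (10 + 31))*(447 - 2044) = (1470 + 41)*(-1597) = 1511*(-1597) = -2413067)
1785/N + c/1479 = 1785/(-457/3545) - 2413067/1479 = 1785*(-3545/457) - 2413067*1/1479 = -6327825/457 - 2413067/1479 = -10461624794/675903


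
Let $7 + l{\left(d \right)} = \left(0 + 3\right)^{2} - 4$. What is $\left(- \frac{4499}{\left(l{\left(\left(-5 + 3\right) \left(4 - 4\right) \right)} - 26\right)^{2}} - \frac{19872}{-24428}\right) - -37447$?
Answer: $\frac{179268461455}{4787888} \approx 37442.0$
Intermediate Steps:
$l{\left(d \right)} = -2$ ($l{\left(d \right)} = -7 + \left(\left(0 + 3\right)^{2} - 4\right) = -7 - \left(4 - 3^{2}\right) = -7 + \left(9 - 4\right) = -7 + 5 = -2$)
$\left(- \frac{4499}{\left(l{\left(\left(-5 + 3\right) \left(4 - 4\right) \right)} - 26\right)^{2}} - \frac{19872}{-24428}\right) - -37447 = \left(- \frac{4499}{\left(-2 - 26\right)^{2}} - \frac{19872}{-24428}\right) - -37447 = \left(- \frac{4499}{\left(-28\right)^{2}} - - \frac{4968}{6107}\right) + 37447 = \left(- \frac{4499}{784} + \frac{4968}{6107}\right) + 37447 = - \frac{23580481}{4787888} + 37447 = \frac{179268461455}{4787888}$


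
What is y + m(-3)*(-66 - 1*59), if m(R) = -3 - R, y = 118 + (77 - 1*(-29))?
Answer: 224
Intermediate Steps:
y = 224 (y = 118 + (77 + 29) = 118 + 106 = 224)
y + m(-3)*(-66 - 1*59) = 224 + (-3 - 1*(-3))*(-66 - 1*59) = 224 + (-3 + 3)*(-66 - 59) = 224 + 0*(-125) = 224 + 0 = 224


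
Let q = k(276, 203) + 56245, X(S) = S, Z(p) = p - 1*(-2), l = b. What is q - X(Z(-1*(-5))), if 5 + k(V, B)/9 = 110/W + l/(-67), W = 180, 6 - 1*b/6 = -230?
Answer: 7505111/134 ≈ 56008.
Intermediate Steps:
b = 1416 (b = 36 - 6*(-230) = 36 + 1380 = 1416)
l = 1416
Z(p) = 2 + p (Z(p) = p + 2 = 2 + p)
k(V, B) = -30781/134 (k(V, B) = -45 + 9*(110/180 + 1416/(-67)) = -45 + 9*(110*(1/180) + 1416*(-1/67)) = -45 + 9*(11/18 - 1416/67) = -45 + 9*(-24751/1206) = -45 - 24751/134 = -30781/134)
q = 7506049/134 (q = -30781/134 + 56245 = 7506049/134 ≈ 56015.)
q - X(Z(-1*(-5))) = 7506049/134 - (2 - 1*(-5)) = 7506049/134 - (2 + 5) = 7506049/134 - 1*7 = 7506049/134 - 7 = 7505111/134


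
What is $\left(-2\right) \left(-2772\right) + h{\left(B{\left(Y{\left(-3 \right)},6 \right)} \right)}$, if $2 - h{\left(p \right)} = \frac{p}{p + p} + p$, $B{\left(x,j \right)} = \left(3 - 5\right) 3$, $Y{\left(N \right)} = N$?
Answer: $\frac{11103}{2} \approx 5551.5$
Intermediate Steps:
$B{\left(x,j \right)} = -6$ ($B{\left(x,j \right)} = \left(-2\right) 3 = -6$)
$h{\left(p \right)} = \frac{3}{2} - p$ ($h{\left(p \right)} = 2 - \left(\frac{p}{p + p} + p\right) = 2 - \left(\frac{p}{2 p} + p\right) = 2 - \left(p \frac{1}{2 p} + p\right) = 2 - \left(\frac{1}{2} + p\right) = \frac{3}{2} - p$)
$\left(-2\right) \left(-2772\right) + h{\left(B{\left(Y{\left(-3 \right)},6 \right)} \right)} = \left(-2\right) \left(-2772\right) + \left(\frac{3}{2} - -6\right) = 5544 + \left(\frac{3}{2} + 6\right) = 5544 + \frac{15}{2} = \frac{11103}{2}$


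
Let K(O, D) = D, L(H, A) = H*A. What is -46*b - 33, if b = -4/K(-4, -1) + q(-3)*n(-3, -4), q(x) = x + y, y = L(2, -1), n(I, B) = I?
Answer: -907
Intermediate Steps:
L(H, A) = A*H
y = -2 (y = -1*2 = -2)
q(x) = -2 + x (q(x) = x - 2 = -2 + x)
b = 19 (b = -4/(-1) + (-2 - 3)*(-3) = -4*(-1) - 5*(-3) = 4 + 15 = 19)
-46*b - 33 = -46*19 - 33 = -874 - 33 = -907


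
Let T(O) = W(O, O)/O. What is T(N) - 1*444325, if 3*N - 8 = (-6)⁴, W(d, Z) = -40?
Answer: -72424990/163 ≈ -4.4433e+5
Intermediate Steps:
N = 1304/3 (N = 8/3 + (⅓)*(-6)⁴ = 8/3 + (⅓)*1296 = 8/3 + 432 = 1304/3 ≈ 434.67)
T(O) = -40/O
T(N) - 1*444325 = -40/1304/3 - 1*444325 = -40*3/1304 - 444325 = -15/163 - 444325 = -72424990/163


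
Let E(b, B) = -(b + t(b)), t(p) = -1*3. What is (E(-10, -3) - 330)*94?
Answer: -29798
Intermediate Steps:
t(p) = -3
E(b, B) = 3 - b (E(b, B) = -(b - 3) = -(-3 + b) = 3 - b)
(E(-10, -3) - 330)*94 = ((3 - 1*(-10)) - 330)*94 = ((3 + 10) - 330)*94 = (13 - 330)*94 = -317*94 = -29798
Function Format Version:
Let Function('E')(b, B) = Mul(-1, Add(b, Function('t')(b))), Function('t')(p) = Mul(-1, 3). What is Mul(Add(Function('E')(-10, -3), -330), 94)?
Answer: -29798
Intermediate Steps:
Function('t')(p) = -3
Function('E')(b, B) = Add(3, Mul(-1, b)) (Function('E')(b, B) = Mul(-1, Add(b, -3)) = Mul(-1, Add(-3, b)) = Add(3, Mul(-1, b)))
Mul(Add(Function('E')(-10, -3), -330), 94) = Mul(Add(Add(3, Mul(-1, -10)), -330), 94) = Mul(Add(Add(3, 10), -330), 94) = Mul(Add(13, -330), 94) = Mul(-317, 94) = -29798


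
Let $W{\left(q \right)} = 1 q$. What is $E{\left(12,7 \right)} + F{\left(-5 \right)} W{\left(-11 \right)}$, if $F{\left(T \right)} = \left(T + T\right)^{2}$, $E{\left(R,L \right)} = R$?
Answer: $-1088$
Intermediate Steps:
$F{\left(T \right)} = 4 T^{2}$ ($F{\left(T \right)} = \left(2 T\right)^{2} = 4 T^{2}$)
$W{\left(q \right)} = q$
$E{\left(12,7 \right)} + F{\left(-5 \right)} W{\left(-11 \right)} = 12 + 4 \left(-5\right)^{2} \left(-11\right) = 12 + 4 \cdot 25 \left(-11\right) = 12 + 100 \left(-11\right) = 12 - 1100 = -1088$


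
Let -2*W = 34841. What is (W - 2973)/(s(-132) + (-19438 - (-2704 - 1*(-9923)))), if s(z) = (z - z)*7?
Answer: 40787/53314 ≈ 0.76503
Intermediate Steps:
W = -34841/2 (W = -½*34841 = -34841/2 ≈ -17421.)
s(z) = 0 (s(z) = 0*7 = 0)
(W - 2973)/(s(-132) + (-19438 - (-2704 - 1*(-9923)))) = (-34841/2 - 2973)/(0 + (-19438 - (-2704 - 1*(-9923)))) = -40787/(2*(0 + (-19438 - (-2704 + 9923)))) = -40787/(2*(0 + (-19438 - 1*7219))) = -40787/(2*(0 + (-19438 - 7219))) = -40787/(2*(0 - 26657)) = -40787/2/(-26657) = -40787/2*(-1/26657) = 40787/53314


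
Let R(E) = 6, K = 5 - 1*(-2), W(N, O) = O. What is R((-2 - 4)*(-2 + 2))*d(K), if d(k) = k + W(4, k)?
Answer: 84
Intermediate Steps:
K = 7 (K = 5 + 2 = 7)
d(k) = 2*k (d(k) = k + k = 2*k)
R((-2 - 4)*(-2 + 2))*d(K) = 6*(2*7) = 6*14 = 84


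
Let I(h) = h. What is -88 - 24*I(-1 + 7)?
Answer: -232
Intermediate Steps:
-88 - 24*I(-1 + 7) = -88 - 24*(-1 + 7) = -88 - 24*6 = -88 - 144 = -232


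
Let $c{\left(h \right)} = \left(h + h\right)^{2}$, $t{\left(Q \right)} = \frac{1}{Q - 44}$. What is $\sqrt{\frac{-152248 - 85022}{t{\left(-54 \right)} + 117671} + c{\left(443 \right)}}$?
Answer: $\frac{2 \sqrt{2899711506823251794}}{3843919} \approx 886.0$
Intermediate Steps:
$t{\left(Q \right)} = \frac{1}{-44 + Q}$
$c{\left(h \right)} = 4 h^{2}$ ($c{\left(h \right)} = \left(2 h\right)^{2} = 4 h^{2}$)
$\sqrt{\frac{-152248 - 85022}{t{\left(-54 \right)} + 117671} + c{\left(443 \right)}} = \sqrt{\frac{-152248 - 85022}{\frac{1}{-44 - 54} + 117671} + 4 \cdot 443^{2}} = \sqrt{- \frac{237270}{\frac{1}{-98} + 117671} + 4 \cdot 196249} = \sqrt{- \frac{237270}{- \frac{1}{98} + 117671} + 784996} = \sqrt{- \frac{237270}{\frac{11531757}{98}} + 784996} = \sqrt{\left(-237270\right) \frac{98}{11531757} + 784996} = \sqrt{- \frac{7750820}{3843919} + 784996} = \sqrt{\frac{3017453288504}{3843919}} = \frac{2 \sqrt{2899711506823251794}}{3843919}$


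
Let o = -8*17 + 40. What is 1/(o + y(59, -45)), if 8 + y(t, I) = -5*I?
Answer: 1/121 ≈ 0.0082645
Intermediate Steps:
o = -96 (o = -136 + 40 = -96)
y(t, I) = -8 - 5*I
1/(o + y(59, -45)) = 1/(-96 + (-8 - 5*(-45))) = 1/(-96 + (-8 + 225)) = 1/(-96 + 217) = 1/121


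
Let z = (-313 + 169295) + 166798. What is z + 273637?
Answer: 609417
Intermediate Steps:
z = 335780 (z = 168982 + 166798 = 335780)
z + 273637 = 335780 + 273637 = 609417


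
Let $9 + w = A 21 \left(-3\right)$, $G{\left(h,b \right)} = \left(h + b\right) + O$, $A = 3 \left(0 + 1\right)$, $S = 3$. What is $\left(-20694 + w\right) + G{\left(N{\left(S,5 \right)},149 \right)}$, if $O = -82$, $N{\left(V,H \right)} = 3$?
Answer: $-20822$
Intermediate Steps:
$A = 3$ ($A = 3 \cdot 1 = 3$)
$G{\left(h,b \right)} = -82 + b + h$ ($G{\left(h,b \right)} = \left(h + b\right) - 82 = \left(b + h\right) - 82 = -82 + b + h$)
$w = -198$ ($w = -9 + 3 \cdot 21 \left(-3\right) = -9 + 63 \left(-3\right) = -9 - 189 = -198$)
$\left(-20694 + w\right) + G{\left(N{\left(S,5 \right)},149 \right)} = \left(-20694 - 198\right) + \left(-82 + 149 + 3\right) = -20892 + 70 = -20822$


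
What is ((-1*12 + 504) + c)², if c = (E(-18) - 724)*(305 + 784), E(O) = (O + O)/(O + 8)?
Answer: 15367325133924/25 ≈ 6.1469e+11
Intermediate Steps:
E(O) = 2*O/(8 + O) (E(O) = (2*O)/(8 + O) = 2*O/(8 + O))
c = -3922578/5 (c = (2*(-18)/(8 - 18) - 724)*(305 + 784) = (2*(-18)/(-10) - 724)*1089 = (2*(-18)*(-⅒) - 724)*1089 = (18/5 - 724)*1089 = -3602/5*1089 = -3922578/5 ≈ -7.8452e+5)
((-1*12 + 504) + c)² = ((-1*12 + 504) - 3922578/5)² = ((-12 + 504) - 3922578/5)² = (492 - 3922578/5)² = (-3920118/5)² = 15367325133924/25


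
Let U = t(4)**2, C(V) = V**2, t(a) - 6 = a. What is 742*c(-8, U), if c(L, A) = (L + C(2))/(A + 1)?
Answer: -2968/101 ≈ -29.386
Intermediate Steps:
t(a) = 6 + a
U = 100 (U = (6 + 4)**2 = 10**2 = 100)
c(L, A) = (4 + L)/(1 + A) (c(L, A) = (L + 2**2)/(A + 1) = (L + 4)/(1 + A) = (4 + L)/(1 + A))
742*c(-8, U) = 742*((4 - 8)/(1 + 100)) = 742*(-4/101) = -2968/101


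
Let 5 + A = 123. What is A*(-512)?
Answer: -60416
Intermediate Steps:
A = 118 (A = -5 + 123 = 118)
A*(-512) = 118*(-512) = -60416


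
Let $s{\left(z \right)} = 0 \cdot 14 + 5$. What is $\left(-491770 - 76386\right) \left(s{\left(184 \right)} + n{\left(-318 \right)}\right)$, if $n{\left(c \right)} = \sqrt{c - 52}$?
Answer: $-2840780 - 568156 i \sqrt{370} \approx -2.8408 \cdot 10^{6} - 1.0929 \cdot 10^{7} i$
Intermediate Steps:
$n{\left(c \right)} = \sqrt{-52 + c}$
$s{\left(z \right)} = 5$ ($s{\left(z \right)} = 0 + 5 = 5$)
$\left(-491770 - 76386\right) \left(s{\left(184 \right)} + n{\left(-318 \right)}\right) = \left(-491770 - 76386\right) \left(5 + \sqrt{-52 - 318}\right) = - 568156 \left(5 + \sqrt{-370}\right) = - 568156 \left(5 + i \sqrt{370}\right) = -2840780 - 568156 i \sqrt{370}$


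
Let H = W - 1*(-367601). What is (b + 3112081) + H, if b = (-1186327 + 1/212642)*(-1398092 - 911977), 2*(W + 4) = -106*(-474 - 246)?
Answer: 582745559288607373/212642 ≈ 2.7405e+12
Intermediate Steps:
W = 38156 (W = -4 + (-106*(-474 - 246))/2 = -4 + (-106*(-720))/2 = -4 + (½)*76320 = -4 + 38160 = 38156)
b = 582744811248499377/212642 (b = (-1186327 + 1/212642)*(-2310069) = -252262945933/212642*(-2310069) = 582744811248499377/212642 ≈ 2.7405e+12)
H = 405757 (H = 38156 - 1*(-367601) = 38156 + 367601 = 405757)
(b + 3112081) + H = (582744811248499377/212642 + 3112081) + 405757 = 582745473007627379/212642 + 405757 = 582745559288607373/212642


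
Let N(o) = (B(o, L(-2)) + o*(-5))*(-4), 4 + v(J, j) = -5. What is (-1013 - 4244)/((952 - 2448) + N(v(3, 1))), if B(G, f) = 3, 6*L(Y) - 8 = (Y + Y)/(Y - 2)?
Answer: 5257/1688 ≈ 3.1143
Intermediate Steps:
v(J, j) = -9 (v(J, j) = -4 - 5 = -9)
L(Y) = 4/3 + Y/(3*(-2 + Y)) (L(Y) = 4/3 + ((Y + Y)/(Y - 2))/6 = 4/3 + ((2*Y)/(-2 + Y))/6 = 4/3 + (2*Y/(-2 + Y))/6 = 4/3 + Y/(3*(-2 + Y)))
N(o) = -12 + 20*o (N(o) = (3 + o*(-5))*(-4) = (3 - 5*o)*(-4) = -12 + 20*o)
(-1013 - 4244)/((952 - 2448) + N(v(3, 1))) = (-1013 - 4244)/((952 - 2448) + (-12 + 20*(-9))) = -5257/(-1496 + (-12 - 180)) = -5257/(-1496 - 192) = -5257/(-1688) = -5257*(-1/1688) = 5257/1688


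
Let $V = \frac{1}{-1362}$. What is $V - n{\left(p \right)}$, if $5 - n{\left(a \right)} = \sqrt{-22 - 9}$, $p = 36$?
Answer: $- \frac{6811}{1362} + i \sqrt{31} \approx -5.0007 + 5.5678 i$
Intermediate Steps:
$V = - \frac{1}{1362} \approx -0.00073421$
$n{\left(a \right)} = 5 - i \sqrt{31}$ ($n{\left(a \right)} = 5 - \sqrt{-22 - 9} = 5 - \sqrt{-31} = 5 - i \sqrt{31}$)
$V - n{\left(p \right)} = - \frac{1}{1362} - \left(5 - i \sqrt{31}\right) = - \frac{6811}{1362} + i \sqrt{31}$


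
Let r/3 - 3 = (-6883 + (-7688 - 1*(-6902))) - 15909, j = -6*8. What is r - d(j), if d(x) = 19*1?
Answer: -70744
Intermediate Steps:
j = -48
d(x) = 19
r = -70725 (r = 9 + 3*((-6883 + (-7688 - 1*(-6902))) - 15909) = 9 + 3*((-6883 + (-7688 + 6902)) - 15909) = 9 + 3*((-6883 - 786) - 15909) = 9 + 3*(-7669 - 15909) = 9 + 3*(-23578) = 9 - 70734 = -70725)
r - d(j) = -70725 - 1*19 = -70725 - 19 = -70744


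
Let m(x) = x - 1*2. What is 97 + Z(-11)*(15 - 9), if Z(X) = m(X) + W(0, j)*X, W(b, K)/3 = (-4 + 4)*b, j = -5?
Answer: 19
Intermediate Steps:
m(x) = -2 + x (m(x) = x - 2 = -2 + x)
W(b, K) = 0 (W(b, K) = 3*((-4 + 4)*b) = 3*(0*b) = 3*0 = 0)
Z(X) = -2 + X (Z(X) = (-2 + X) + 0*X = (-2 + X) + 0 = -2 + X)
97 + Z(-11)*(15 - 9) = 97 + (-2 - 11)*(15 - 9) = 97 - 13*6 = 97 - 78 = 19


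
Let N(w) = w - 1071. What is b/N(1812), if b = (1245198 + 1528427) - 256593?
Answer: 2517032/741 ≈ 3396.8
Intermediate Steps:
N(w) = -1071 + w
b = 2517032 (b = 2773625 - 256593 = 2517032)
b/N(1812) = 2517032/(-1071 + 1812) = 2517032/741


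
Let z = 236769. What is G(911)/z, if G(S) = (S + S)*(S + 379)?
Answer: 783460/78923 ≈ 9.9269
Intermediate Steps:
G(S) = 2*S*(379 + S) (G(S) = (2*S)*(379 + S) = 2*S*(379 + S))
G(911)/z = (2*911*(379 + 911))/236769 = (2*911*1290)*(1/236769) = 2350380*(1/236769) = 783460/78923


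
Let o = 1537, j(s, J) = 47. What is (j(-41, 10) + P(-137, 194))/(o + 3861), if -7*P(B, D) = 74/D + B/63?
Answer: 2021477/230910246 ≈ 0.0087544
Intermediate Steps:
P(B, D) = -74/(7*D) - B/441 (P(B, D) = -(74/D + B/63)/7 = -74/(7*D) - B/441)
(j(-41, 10) + P(-137, 194))/(o + 3861) = (47 + (1/441)*(-4662 - 1*(-137)*194)/194)/(1537 + 3861) = (47 + (1/441)*(1/194)*(-4662 + 26578))/5398 = (47 + (1/441)*(1/194)*21916)*(1/5398) = (47 + 10958/42777)*(1/5398) = (2021477/42777)*(1/5398) = 2021477/230910246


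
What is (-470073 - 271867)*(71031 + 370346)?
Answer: -327475251380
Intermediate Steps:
(-470073 - 271867)*(71031 + 370346) = -741940*441377 = -327475251380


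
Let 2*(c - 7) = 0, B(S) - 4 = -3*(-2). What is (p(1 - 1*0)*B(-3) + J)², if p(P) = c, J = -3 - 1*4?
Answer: 3969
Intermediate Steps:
J = -7 (J = -3 - 4 = -7)
B(S) = 10 (B(S) = 4 - 3*(-2) = 4 + 6 = 10)
c = 7 (c = 7 + (½)*0 = 7 + 0 = 7)
p(P) = 7
(p(1 - 1*0)*B(-3) + J)² = (7*10 - 7)² = (70 - 7)² = 63² = 3969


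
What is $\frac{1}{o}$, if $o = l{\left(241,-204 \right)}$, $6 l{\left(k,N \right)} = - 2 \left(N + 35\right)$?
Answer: $\frac{3}{169} \approx 0.017751$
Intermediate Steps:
$l{\left(k,N \right)} = - \frac{35}{3} - \frac{N}{3}$ ($l{\left(k,N \right)} = \frac{\left(-2\right) \left(N + 35\right)}{6} = \frac{\left(-2\right) \left(35 + N\right)}{6} = \frac{-70 - 2 N}{6} = - \frac{35}{3} - \frac{N}{3}$)
$o = \frac{169}{3}$ ($o = - \frac{35}{3} - -68 = - \frac{35}{3} + 68 = \frac{169}{3} \approx 56.333$)
$\frac{1}{o} = \frac{1}{\frac{169}{3}} = \frac{3}{169}$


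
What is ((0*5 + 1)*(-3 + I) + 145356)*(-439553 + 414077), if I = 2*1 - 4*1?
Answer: -3702962076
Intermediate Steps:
I = -2 (I = 2 - 4 = -2)
((0*5 + 1)*(-3 + I) + 145356)*(-439553 + 414077) = ((0*5 + 1)*(-3 - 2) + 145356)*(-439553 + 414077) = ((0 + 1)*(-5) + 145356)*(-25476) = (1*(-5) + 145356)*(-25476) = (-5 + 145356)*(-25476) = 145351*(-25476) = -3702962076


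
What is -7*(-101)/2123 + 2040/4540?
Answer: 377035/481921 ≈ 0.78236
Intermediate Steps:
-7*(-101)/2123 + 2040/4540 = 707*(1/2123) + 2040*(1/4540) = 707/2123 + 102/227 = 377035/481921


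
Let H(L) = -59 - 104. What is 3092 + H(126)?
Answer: 2929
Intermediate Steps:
H(L) = -163
3092 + H(126) = 3092 - 163 = 2929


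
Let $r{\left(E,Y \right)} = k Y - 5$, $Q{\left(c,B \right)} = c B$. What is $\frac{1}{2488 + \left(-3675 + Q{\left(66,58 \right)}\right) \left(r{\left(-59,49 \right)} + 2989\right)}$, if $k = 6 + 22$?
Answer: $\frac{1}{668956} \approx 1.4949 \cdot 10^{-6}$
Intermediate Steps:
$Q{\left(c,B \right)} = B c$
$k = 28$
$r{\left(E,Y \right)} = -5 + 28 Y$ ($r{\left(E,Y \right)} = 28 Y - 5 = -5 + 28 Y$)
$\frac{1}{2488 + \left(-3675 + Q{\left(66,58 \right)}\right) \left(r{\left(-59,49 \right)} + 2989\right)} = \frac{1}{2488 + \left(-3675 + 58 \cdot 66\right) \left(\left(-5 + 28 \cdot 49\right) + 2989\right)} = \frac{1}{2488 + \left(-3675 + 3828\right) \left(\left(-5 + 1372\right) + 2989\right)} = \frac{1}{2488 + 153 \left(1367 + 2989\right)} = \frac{1}{2488 + 153 \cdot 4356} = \frac{1}{2488 + 666468} = \frac{1}{668956}$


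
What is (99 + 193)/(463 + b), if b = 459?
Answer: 146/461 ≈ 0.31670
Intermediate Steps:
(99 + 193)/(463 + b) = (99 + 193)/(463 + 459) = 292/922 = 292*(1/922) = 146/461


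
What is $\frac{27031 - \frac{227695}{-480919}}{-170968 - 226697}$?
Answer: $- \frac{12999949184}{191244654135} \approx -0.067976$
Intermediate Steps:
$\frac{27031 - \frac{227695}{-480919}}{-170968 - 226697} = \frac{27031 - - \frac{227695}{480919}}{-397665} = \left(27031 + \frac{227695}{480919}\right) \left(- \frac{1}{397665}\right) = \frac{12999949184}{480919} \left(- \frac{1}{397665}\right) = - \frac{12999949184}{191244654135}$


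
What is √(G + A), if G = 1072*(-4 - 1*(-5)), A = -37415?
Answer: I*√36343 ≈ 190.64*I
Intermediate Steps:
G = 1072 (G = 1072*(-4 + 5) = 1072*1 = 1072)
√(G + A) = √(1072 - 37415) = √(-36343) = I*√36343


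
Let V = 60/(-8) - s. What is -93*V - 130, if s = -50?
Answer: -8165/2 ≈ -4082.5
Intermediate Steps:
V = 85/2 (V = 60/(-8) - 1*(-50) = 60*(-⅛) + 50 = -15/2 + 50 = 85/2 ≈ 42.500)
-93*V - 130 = -93*85/2 - 130 = -7905/2 - 130 = -8165/2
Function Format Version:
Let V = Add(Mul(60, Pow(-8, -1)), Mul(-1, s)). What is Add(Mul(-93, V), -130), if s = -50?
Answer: Rational(-8165, 2) ≈ -4082.5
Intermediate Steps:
V = Rational(85, 2) (V = Add(Mul(60, Pow(-8, -1)), Mul(-1, -50)) = Add(Mul(60, Rational(-1, 8)), 50) = Add(Rational(-15, 2), 50) = Rational(85, 2) ≈ 42.500)
Add(Mul(-93, V), -130) = Add(Mul(-93, Rational(85, 2)), -130) = Add(Rational(-7905, 2), -130) = Rational(-8165, 2)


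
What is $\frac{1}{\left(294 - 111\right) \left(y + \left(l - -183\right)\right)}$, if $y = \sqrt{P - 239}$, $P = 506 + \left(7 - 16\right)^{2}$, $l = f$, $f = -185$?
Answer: $\frac{1}{31476} + \frac{\sqrt{87}}{31476} \approx 0.0003281$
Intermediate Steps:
$l = -185$
$P = 587$ ($P = 506 + \left(-9\right)^{2} = 506 + 81 = 587$)
$y = 2 \sqrt{87}$ ($y = \sqrt{587 - 239} = \sqrt{348} = 2 \sqrt{87} \approx 18.655$)
$\frac{1}{\left(294 - 111\right) \left(y + \left(l - -183\right)\right)} = \frac{1}{\left(294 - 111\right) \left(2 \sqrt{87} - 2\right)} = \frac{1}{183 \left(2 \sqrt{87} + \left(-185 + 183\right)\right)} = \frac{1}{183 \left(2 \sqrt{87} - 2\right)} = \frac{1}{183 \left(-2 + 2 \sqrt{87}\right)} = \frac{1}{-366 + 366 \sqrt{87}}$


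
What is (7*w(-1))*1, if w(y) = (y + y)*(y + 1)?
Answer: 0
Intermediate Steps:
w(y) = 2*y*(1 + y) (w(y) = (2*y)*(1 + y) = 2*y*(1 + y))
(7*w(-1))*1 = (7*(2*(-1)*(1 - 1)))*1 = (7*(2*(-1)*0))*1 = (7*0)*1 = 0*1 = 0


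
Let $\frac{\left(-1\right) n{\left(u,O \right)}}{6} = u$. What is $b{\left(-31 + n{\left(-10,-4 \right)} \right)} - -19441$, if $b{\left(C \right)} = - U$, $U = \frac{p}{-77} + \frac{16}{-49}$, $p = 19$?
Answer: $\frac{10479008}{539} \approx 19442.0$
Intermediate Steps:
$U = - \frac{309}{539}$ ($U = \frac{19}{-77} + \frac{16}{-49} = 19 \left(- \frac{1}{77}\right) + 16 \left(- \frac{1}{49}\right) = - \frac{19}{77} - \frac{16}{49} = - \frac{309}{539} \approx -0.57328$)
$n{\left(u,O \right)} = - 6 u$
$b{\left(C \right)} = \frac{309}{539}$ ($b{\left(C \right)} = \left(-1\right) \left(- \frac{309}{539}\right) = \frac{309}{539}$)
$b{\left(-31 + n{\left(-10,-4 \right)} \right)} - -19441 = \frac{309}{539} - -19441 = \frac{309}{539} + 19441 = \frac{10479008}{539}$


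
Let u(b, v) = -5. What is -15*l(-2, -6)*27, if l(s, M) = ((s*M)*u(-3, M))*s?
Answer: -48600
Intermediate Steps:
l(s, M) = -5*M*s² (l(s, M) = ((s*M)*(-5))*s = ((M*s)*(-5))*s = (-5*M*s)*s = -5*M*s²)
-15*l(-2, -6)*27 = -(-75)*(-6)*(-2)²*27 = -(-75)*(-6)*4*27 = -15*120*27 = -1800*27 = -48600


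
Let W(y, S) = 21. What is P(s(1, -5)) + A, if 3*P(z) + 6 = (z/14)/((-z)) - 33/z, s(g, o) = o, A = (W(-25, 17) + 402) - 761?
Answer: -70943/210 ≈ -337.82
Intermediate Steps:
A = -338 (A = (21 + 402) - 761 = 423 - 761 = -338)
P(z) = -85/42 - 11/z (P(z) = -2 + ((z/14)/((-z)) - 33/z)/3 = -2 + ((z*(1/14))*(-1/z) - 33/z)/3 = -2 + ((z/14)*(-1/z) - 33/z)/3 = -2 + (-1/14 - 33/z)/3 = -2 + (-1/42 - 11/z) = -85/42 - 11/z)
P(s(1, -5)) + A = (-85/42 - 11/(-5)) - 338 = (-85/42 - 11*(-⅕)) - 338 = (-85/42 + 11/5) - 338 = 37/210 - 338 = -70943/210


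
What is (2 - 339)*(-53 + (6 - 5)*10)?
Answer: 14491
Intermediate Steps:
(2 - 339)*(-53 + (6 - 5)*10) = -337*(-53 + 1*10) = -337*(-53 + 10) = -337*(-43) = 14491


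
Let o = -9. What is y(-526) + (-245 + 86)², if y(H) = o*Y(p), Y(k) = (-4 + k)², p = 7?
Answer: 25200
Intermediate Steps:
y(H) = -81 (y(H) = -9*(-4 + 7)² = -9*3² = -9*9 = -81)
y(-526) + (-245 + 86)² = -81 + (-245 + 86)² = -81 + (-159)² = -81 + 25281 = 25200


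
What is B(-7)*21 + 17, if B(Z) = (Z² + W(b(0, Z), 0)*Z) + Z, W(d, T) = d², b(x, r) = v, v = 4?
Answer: -1453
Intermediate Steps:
b(x, r) = 4
B(Z) = Z² + 17*Z (B(Z) = (Z² + 4²*Z) + Z = (Z² + 16*Z) + Z = Z² + 17*Z)
B(-7)*21 + 17 = -7*(17 - 7)*21 + 17 = -7*10*21 + 17 = -70*21 + 17 = -1470 + 17 = -1453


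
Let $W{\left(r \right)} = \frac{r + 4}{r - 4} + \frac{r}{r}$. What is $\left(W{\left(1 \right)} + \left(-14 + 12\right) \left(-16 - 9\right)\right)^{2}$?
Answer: $\frac{21904}{9} \approx 2433.8$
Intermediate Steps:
$W{\left(r \right)} = 1 + \frac{4 + r}{-4 + r}$ ($W{\left(r \right)} = \frac{4 + r}{-4 + r} + 1 = 1 + \frac{4 + r}{-4 + r}$)
$\left(W{\left(1 \right)} + \left(-14 + 12\right) \left(-16 - 9\right)\right)^{2} = \left(2 \cdot 1 \frac{1}{-4 + 1} + \left(-14 + 12\right) \left(-16 - 9\right)\right)^{2} = \left(2 \cdot 1 \frac{1}{-3} - -50\right)^{2} = \left(2 \cdot 1 \left(- \frac{1}{3}\right) + 50\right)^{2} = \left(- \frac{2}{3} + 50\right)^{2} = \left(\frac{148}{3}\right)^{2} = \frac{21904}{9}$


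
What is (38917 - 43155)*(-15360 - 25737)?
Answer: 174169086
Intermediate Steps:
(38917 - 43155)*(-15360 - 25737) = -4238*(-41097) = 174169086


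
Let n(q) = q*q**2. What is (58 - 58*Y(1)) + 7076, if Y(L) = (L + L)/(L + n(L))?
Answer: 7076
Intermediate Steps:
n(q) = q**3
Y(L) = 2*L/(L + L**3) (Y(L) = (L + L)/(L + L**3) = (2*L)/(L + L**3) = 2*L/(L + L**3))
(58 - 58*Y(1)) + 7076 = (58 - 116/(1 + 1**2)) + 7076 = (58 - 116/(1 + 1)) + 7076 = (58 - 116/2) + 7076 = (58 - 58*1) + 7076 = (58 - 58) + 7076 = 0 + 7076 = 7076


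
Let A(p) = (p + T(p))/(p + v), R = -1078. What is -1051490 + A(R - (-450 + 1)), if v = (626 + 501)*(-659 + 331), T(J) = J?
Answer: -389350973392/370285 ≈ -1.0515e+6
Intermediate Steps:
v = -369656 (v = 1127*(-328) = -369656)
A(p) = 2*p/(-369656 + p) (A(p) = (p + p)/(p - 369656) = (2*p)/(-369656 + p) = 2*p/(-369656 + p))
-1051490 + A(R - (-450 + 1)) = -1051490 + 2*(-1078 - (-450 + 1))/(-369656 + (-1078 - (-450 + 1))) = -1051490 + 2*(-1078 - 1*(-449))/(-369656 + (-1078 - 1*(-449))) = -1051490 + 2*(-1078 + 449)/(-369656 + (-1078 + 449)) = -1051490 + 2*(-629)/(-369656 - 629) = -1051490 + 2*(-629)/(-370285) = -1051490 + 2*(-629)*(-1/370285) = -1051490 + 1258/370285 = -389350973392/370285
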